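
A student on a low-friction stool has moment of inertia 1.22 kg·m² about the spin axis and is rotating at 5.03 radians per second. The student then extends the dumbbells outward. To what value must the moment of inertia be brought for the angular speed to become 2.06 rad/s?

I₂ ≈ 2.98 kg·m²

Angular momentum about the spin axis is conserved since the torque about it is zero.
I₂ = I₁ω₁ / ω₂ = (1.22)(5.03) / (2.06) = 2.979 kg·m².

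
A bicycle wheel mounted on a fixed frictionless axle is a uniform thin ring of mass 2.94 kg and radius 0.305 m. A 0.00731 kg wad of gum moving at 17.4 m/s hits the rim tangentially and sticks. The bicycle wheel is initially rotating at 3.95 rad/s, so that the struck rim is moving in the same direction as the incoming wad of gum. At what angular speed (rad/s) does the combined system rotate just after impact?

|ω_f| ≈ 4.08 rad/s

About the axle the impulsive forces during the collision are internal, so angular momentum about that axis is conserved.
I_p = (2.94)(0.305)² = 0.2735 kg·m². Taking the sense of the wad of gum's angular momentum as positive, L_{wad} = m v R = (0.00731)(17.4)(0.305) = 0.03879 kg·m²/s.
L_i = +I_p ω_p + m v R = +(0.2735)(3.95) + 0.03879 = 1.119 kg·m²/s.
After sticking, I_f = I_p + m R² = 0.2735 + (0.00731)(0.305)² = 0.2742 kg·m².
ω_f = L_i / I_f = 1.119 / 0.2742 = 4.082 rad/s.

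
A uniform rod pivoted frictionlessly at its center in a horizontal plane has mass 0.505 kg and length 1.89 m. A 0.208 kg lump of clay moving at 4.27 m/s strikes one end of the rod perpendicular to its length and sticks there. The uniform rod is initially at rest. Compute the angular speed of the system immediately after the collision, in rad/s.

|ω_f| ≈ 2.50 rad/s

The axle reaction passes through the pivot and exerts no torque about it; angular momentum about the pivot is conserved through the impact.
I_p = (1/12)(0.505)(1.89)² = 0.1503 kg·m². Taking the sense of the lump of clay's angular momentum as positive, L_{lump} = m v R = (0.208)(4.27)(1.89/2) = 0.8393 kg·m²/s.
L_i = 0 + 0.8393 = 0.8393 kg·m²/s.
After sticking, I_f = I_p + m R² = 0.1503 + (0.208)(1.89/2)² = 0.3361 kg·m².
ω_f = L_i / I_f = 0.8393 / 0.3361 = 2.497 rad/s.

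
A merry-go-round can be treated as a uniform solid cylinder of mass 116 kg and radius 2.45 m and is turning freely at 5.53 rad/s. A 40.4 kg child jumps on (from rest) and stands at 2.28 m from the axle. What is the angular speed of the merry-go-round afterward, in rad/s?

ω_f ≈ 3.45 rad/s

No external torque acts about the axle; L_before = L_after.
I_p = ½(116)(2.45)² = 348.1 kg·m².
Added inertia Σmr² = (40.4)(2.28)² = 210.0 kg·m²; I_f = 348.1 + 210.0 = 558.2 kg·m².
ω_f = I_p ω_i / I_f = (348.1)(5.53) / 558.2 = 3.449 rad/s.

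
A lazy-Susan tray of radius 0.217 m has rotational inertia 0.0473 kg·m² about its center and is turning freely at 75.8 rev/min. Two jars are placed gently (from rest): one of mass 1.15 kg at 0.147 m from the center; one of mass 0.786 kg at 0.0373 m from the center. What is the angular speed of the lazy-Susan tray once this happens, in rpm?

The added mass arrives with no angular momentum about the center, and any external torque about the center is negligible, so the system's angular momentum is conserved.
Added inertia Σmr² = (1.15)(0.147)² + (0.786)(0.0373)² = 0.02594 kg·m²; I_f = 0.04730 + 0.02594 = 0.07324 kg·m².
ω_f = I_p ω_i / I_f = (0.04730)(75.8) / 0.07324 = 48.95 rpm.

ω_f ≈ 49.0 rpm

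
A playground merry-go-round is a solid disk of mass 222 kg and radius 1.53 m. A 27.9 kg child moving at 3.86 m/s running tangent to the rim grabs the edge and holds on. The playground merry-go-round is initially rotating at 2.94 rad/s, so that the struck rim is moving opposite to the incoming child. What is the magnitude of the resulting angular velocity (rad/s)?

|ω_f| ≈ 1.84 rad/s

About the axle the impulsive forces during the collision are internal, so angular momentum about that axis is conserved.
I_p = ½(222)(1.53)² = 259.8 kg·m². Taking the sense of the child's angular momentum as positive, L_{child} = m v R = (27.9)(3.86)(1.53) = 164.8 kg·m²/s.
L_i = −I_p ω_p + m v R = −(259.8)(2.94) + 164.8 = -599.2 kg·m²/s.
After sticking, I_f = I_p + m R² = 259.8 + (27.9)(1.53)² = 325.2 kg·m².
ω_f = L_i / I_f = -599.2 / 325.2 = -1.843 rad/s.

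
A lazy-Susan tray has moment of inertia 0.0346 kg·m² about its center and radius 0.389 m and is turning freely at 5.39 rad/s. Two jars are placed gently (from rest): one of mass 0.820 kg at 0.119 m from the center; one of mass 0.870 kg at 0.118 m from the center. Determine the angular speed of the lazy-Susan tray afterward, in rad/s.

The added mass arrives with no angular momentum about the center, and any external torque about the center is negligible, so the system's angular momentum is conserved.
Added inertia Σmr² = (0.820)(0.119)² + (0.870)(0.118)² = 0.02373 kg·m²; I_f = 0.03460 + 0.02373 = 0.05833 kg·m².
ω_f = I_p ω_i / I_f = (0.03460)(5.39) / 0.05833 = 3.197 rad/s.

ω_f ≈ 3.20 rad/s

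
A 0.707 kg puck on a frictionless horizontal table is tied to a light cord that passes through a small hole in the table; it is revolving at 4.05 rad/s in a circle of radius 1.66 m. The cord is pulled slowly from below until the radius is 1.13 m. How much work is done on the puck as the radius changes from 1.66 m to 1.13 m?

W ≈ 18.5 J

The constraining force is radial, so m r² ω about the center is conserved.
ω₂ = ω₁ (r₁/r₂)² = (4.05)(1.66/1.13)² = 8.740 rad/s.
W = ΔKE = ½m(v₂² − v₁²) = 18.50 J.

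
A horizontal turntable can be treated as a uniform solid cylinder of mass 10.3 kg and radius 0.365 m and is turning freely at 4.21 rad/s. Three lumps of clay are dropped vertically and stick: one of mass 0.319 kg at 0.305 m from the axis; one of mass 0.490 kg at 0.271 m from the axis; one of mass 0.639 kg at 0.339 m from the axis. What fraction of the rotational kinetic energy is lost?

fraction ≈ 0.169

No external torque acts about the axis; L_before = L_after.
I_p = ½(10.3)(0.365)² = 0.6861 kg·m².
Added inertia Σmr² = (0.319)(0.305)² + (0.490)(0.271)² + (0.639)(0.339)² = 0.1391 kg·m²; I_f = 0.6861 + 0.1391 = 0.8252 kg·m².
ω_f = I_p ω_i / I_f = (0.6861)(4.21) / 0.8252 = 3.500 rad/s.
KE_i = ½(0.6861)(4.210 rad/s)² = 6.080 J; KE_f = ½(0.8252)(3.500)² = 5.055 J.
Fraction lost = 0.1686.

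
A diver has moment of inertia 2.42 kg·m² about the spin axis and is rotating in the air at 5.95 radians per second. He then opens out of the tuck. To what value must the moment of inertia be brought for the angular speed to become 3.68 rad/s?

With no external torque about the axis, L is conserved: I₁ω₁ = I₂ω₂.
I₂ = I₁ω₁ / ω₂ = (2.42)(5.95) / (3.68) = 3.913 kg·m².

I₂ ≈ 3.91 kg·m²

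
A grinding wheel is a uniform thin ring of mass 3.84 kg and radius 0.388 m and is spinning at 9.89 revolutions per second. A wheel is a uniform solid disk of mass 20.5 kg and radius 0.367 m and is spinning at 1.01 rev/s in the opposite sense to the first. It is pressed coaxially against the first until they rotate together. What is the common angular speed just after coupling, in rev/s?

No external torque acts about the common axis, so total angular momentum is conserved.
Moments of inertia: I_A = (3.84)(0.388)² = 0.5781 kg·m²; I_B = ½(20.5)(0.367)² = 1.381 kg·m².
Taking A's sense as positive: L = (0.5781)(9.89) − (1.381)(1.01) = 4.323 kg·m²·rev/s.
Combined I = 0.5781 + 1.381 = 1.959 kg·m².
ω_f = L / I = 4.323 / 1.959 = 2.207 rev/s.

|ω_f| ≈ 2.21 rev/s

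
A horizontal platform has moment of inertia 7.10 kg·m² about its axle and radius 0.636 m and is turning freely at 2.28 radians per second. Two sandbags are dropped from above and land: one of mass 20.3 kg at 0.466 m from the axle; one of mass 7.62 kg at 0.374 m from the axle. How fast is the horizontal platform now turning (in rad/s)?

ω_f ≈ 1.29 rad/s

No external torque acts about the axle; L_before = L_after.
Added inertia Σmr² = (20.3)(0.466)² + (7.62)(0.374)² = 5.474 kg·m²; I_f = 7.100 + 5.474 = 12.57 kg·m².
ω_f = I_p ω_i / I_f = (7.100)(2.28) / 12.57 = 1.287 rad/s.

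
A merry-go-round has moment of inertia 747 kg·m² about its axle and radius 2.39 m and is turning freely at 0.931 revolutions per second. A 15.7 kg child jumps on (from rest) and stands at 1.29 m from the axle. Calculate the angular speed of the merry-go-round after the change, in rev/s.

ω_f ≈ 0.900 rev/s

The added mass arrives with no angular momentum about the axle, and any external torque about the axle is negligible, so the system's angular momentum is conserved.
Added inertia Σmr² = (15.7)(1.29)² = 26.13 kg·m²; I_f = 747.0 + 26.13 = 773.1 kg·m².
ω_f = I_p ω_i / I_f = (747.0)(0.931) / 773.1 = 0.8995 rev/s.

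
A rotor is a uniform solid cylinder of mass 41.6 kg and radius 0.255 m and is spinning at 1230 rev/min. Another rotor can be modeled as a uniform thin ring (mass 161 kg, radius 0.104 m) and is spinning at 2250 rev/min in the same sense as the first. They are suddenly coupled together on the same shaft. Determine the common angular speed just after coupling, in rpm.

|ω_f| ≈ 1800 rpm

The coupling torques are internal; angular momentum about the shared axis is conserved.
Moments of inertia: I_A = ½(41.6)(0.255)² = 1.353 kg·m²; I_B = (161)(0.104)² = 1.741 kg·m².
Taking A's sense as positive: L = (1.353)(1230) + (1.741)(2250) = 5582 kg·m²·rpm.
Combined I = 1.353 + 1.741 = 3.094 kg·m².
ω_f = L / I = 5582 / 3.094 = 1804 rpm.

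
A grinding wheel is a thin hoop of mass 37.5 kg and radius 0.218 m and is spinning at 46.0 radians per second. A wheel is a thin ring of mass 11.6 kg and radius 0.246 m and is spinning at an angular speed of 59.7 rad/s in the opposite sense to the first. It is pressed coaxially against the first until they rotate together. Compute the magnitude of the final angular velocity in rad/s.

No external torque acts about the common axis, so total angular momentum is conserved.
Moments of inertia: I_A = (37.5)(0.218)² = 1.782 kg·m²; I_B = (11.6)(0.246)² = 0.7020 kg·m².
Taking A's sense as positive: L = (1.782)(46.0) − (0.7020)(59.7) = 40.07 kg·m²·rad/s.
Combined I = 1.782 + 0.7020 = 2.484 kg·m².
ω_f = L / I = 40.07 / 2.484 = 16.13 rad/s.

|ω_f| ≈ 16.1 rad/s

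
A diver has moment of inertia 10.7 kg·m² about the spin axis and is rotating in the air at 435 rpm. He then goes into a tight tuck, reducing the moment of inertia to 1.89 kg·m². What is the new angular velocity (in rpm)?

ω₂ ≈ 2460 rpm

With no external torque about the axis, L is conserved: I₁ω₁ = I₂ω₂.
ω₂ = I₁ω₁ / I₂ = (10.70)(435 rpm) / (1.890) = 2463 rpm.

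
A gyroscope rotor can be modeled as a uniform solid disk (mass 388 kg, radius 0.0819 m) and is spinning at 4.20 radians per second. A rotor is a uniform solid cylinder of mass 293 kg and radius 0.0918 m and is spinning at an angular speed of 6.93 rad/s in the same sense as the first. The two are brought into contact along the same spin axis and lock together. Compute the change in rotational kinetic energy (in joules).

The coupling torques are internal; angular momentum about the shared axis is conserved.
Moments of inertia: I_A = ½(388)(0.0819)² = 1.301 kg·m²; I_B = ½(293)(0.0918)² = 1.235 kg·m².
Taking A's sense as positive: L = (1.301)(4.20) + (1.235)(6.93) = 14.02 kg·m²·rad/s.
Combined I = 1.301 + 1.235 = 2.536 kg·m².
ω_f = L / I = 14.02 / 2.536 = 5.529 rad/s.
KE_i = ½ΣIω² = 41.12 J; KE_f = ½(2.536)(5.529)² = 38.76 J.

ΔKE ≈ -2.36 J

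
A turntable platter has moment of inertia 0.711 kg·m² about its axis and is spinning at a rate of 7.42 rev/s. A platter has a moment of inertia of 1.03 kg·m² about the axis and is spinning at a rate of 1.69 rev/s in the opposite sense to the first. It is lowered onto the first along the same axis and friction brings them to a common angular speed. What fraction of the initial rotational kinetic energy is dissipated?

No external torque acts about the common axis, so total angular momentum is conserved.
Taking A's sense as positive: L = (0.7110)(7.42) − (1.030)(1.69) = 3.535 kg·m²·rev/s.
Combined I = 0.7110 + 1.030 = 1.741 kg·m².
ω_f = L / I = 3.535 / 1.741 = 2.030 rev/s.
KE_i = ½ΣIω² = 830.8 J; KE_f = ½(1.741)(12.76)² = 141.7 J.
Fraction dissipated = (KE_i − KE_f)/KE_i = 0.8295.

fraction ≈ 0.829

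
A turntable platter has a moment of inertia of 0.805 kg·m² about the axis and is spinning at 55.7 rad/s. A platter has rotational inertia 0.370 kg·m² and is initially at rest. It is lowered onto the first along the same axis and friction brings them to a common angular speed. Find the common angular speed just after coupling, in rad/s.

No external torque acts about the common axis, so total angular momentum is conserved.
Taking A's sense as positive: L = (0.8050)(55.7) = 44.84 kg·m²·rad/s.
Combined I = 0.8050 + 0.3700 = 1.175 kg·m².
ω_f = L / I = 44.84 / 1.175 = 38.16 rad/s.

|ω_f| ≈ 38.2 rad/s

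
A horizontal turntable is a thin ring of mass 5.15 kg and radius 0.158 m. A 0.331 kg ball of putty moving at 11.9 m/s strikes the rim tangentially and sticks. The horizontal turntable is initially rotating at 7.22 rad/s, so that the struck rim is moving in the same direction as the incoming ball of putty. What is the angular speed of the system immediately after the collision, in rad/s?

|ω_f| ≈ 11.3 rad/s

The axle reaction passes through the axle and exerts no torque about it; angular momentum about the axle is conserved through the impact.
I_p = (5.15)(0.158)² = 0.1286 kg·m². Taking the sense of the ball of putty's angular momentum as positive, L_{ball} = m v R = (0.331)(11.9)(0.158) = 0.6223 kg·m²/s.
L_i = +I_p ω_p + m v R = +(0.1286)(7.22) + 0.6223 = 1.551 kg·m²/s.
After sticking, I_f = I_p + m R² = 0.1286 + (0.331)(0.158)² = 0.1368 kg·m².
ω_f = L_i / I_f = 1.551 / 0.1368 = 11.33 rad/s.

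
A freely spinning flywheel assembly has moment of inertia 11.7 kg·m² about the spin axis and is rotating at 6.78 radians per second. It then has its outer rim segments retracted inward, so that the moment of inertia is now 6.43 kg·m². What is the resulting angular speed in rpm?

Angular momentum about the spin axis is conserved since the torque about it is zero.
ω₂ = I₁ω₁ / I₂ = (11.70)(6.78 rad/s) / (6.430) = 12.34 rad/s = 117.8 rpm.

ω₂ ≈ 118 rpm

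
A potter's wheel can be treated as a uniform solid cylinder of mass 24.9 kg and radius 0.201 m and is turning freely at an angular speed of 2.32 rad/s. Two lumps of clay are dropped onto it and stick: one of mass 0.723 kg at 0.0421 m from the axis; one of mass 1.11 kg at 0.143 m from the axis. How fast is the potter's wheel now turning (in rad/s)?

The added mass arrives with no angular momentum about the axis, and any external torque about the axis is negligible, so the system's angular momentum is conserved.
I_p = ½(24.9)(0.201)² = 0.5030 kg·m².
Added inertia Σmr² = (0.723)(0.0421)² + (1.11)(0.143)² = 0.02398 kg·m²; I_f = 0.5030 + 0.02398 = 0.5270 kg·m².
ω_f = I_p ω_i / I_f = (0.5030)(2.32) / 0.5270 = 2.214 rad/s.

ω_f ≈ 2.21 rad/s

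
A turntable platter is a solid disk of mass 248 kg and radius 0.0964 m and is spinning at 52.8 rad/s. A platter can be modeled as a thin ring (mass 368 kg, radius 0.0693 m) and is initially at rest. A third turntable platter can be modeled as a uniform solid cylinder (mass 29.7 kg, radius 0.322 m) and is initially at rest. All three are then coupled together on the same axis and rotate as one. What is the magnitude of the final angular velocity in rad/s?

The coupling torques are internal; angular momentum about the shared axis is conserved.
Moments of inertia: I_A = ½(248)(0.0964)² = 1.152 kg·m²; I_B = (368)(0.0693)² = 1.767 kg·m²; I_C = ½(29.7)(0.322)² = 1.540 kg·m².
Taking A's sense as positive: L = (1.152)(52.8) = 60.84 kg·m²·rad/s.
Combined I = 1.152 + 1.767 + 1.540 = 4.459 kg·m².
ω_f = L / I = 60.84 / 4.459 = 13.64 rad/s.

|ω_f| ≈ 13.6 rad/s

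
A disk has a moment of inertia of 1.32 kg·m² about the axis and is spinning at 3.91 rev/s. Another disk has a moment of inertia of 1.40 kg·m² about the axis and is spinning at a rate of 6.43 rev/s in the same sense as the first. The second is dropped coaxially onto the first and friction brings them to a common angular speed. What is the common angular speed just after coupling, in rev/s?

|ω_f| ≈ 5.21 rev/s

No external torque acts about the common axis, so total angular momentum is conserved.
Taking A's sense as positive: L = (1.320)(3.91) + (1.400)(6.43) = 14.16 kg·m²·rev/s.
Combined I = 1.320 + 1.400 = 2.720 kg·m².
ω_f = L / I = 14.16 / 2.720 = 5.207 rev/s.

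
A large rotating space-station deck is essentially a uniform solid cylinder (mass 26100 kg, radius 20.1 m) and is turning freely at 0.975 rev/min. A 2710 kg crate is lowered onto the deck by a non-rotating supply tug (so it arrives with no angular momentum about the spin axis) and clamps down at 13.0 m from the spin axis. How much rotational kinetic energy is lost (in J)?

energy lost ≈ 2200 J

The added mass arrives with no angular momentum about the spin axis, and any external torque about the spin axis is negligible, so the system's angular momentum is conserved.
I_p = ½(26100)(20.1)² = 5.272e+06 kg·m².
Added inertia Σmr² = (2710)(13.0)² = 4.580e+05 kg·m²; I_f = 5.272e+06 + 4.580e+05 = 5.730e+06 kg·m².
ω_f = I_p ω_i / I_f = (5.272e+06)(0.975) / 5.730e+06 = 0.8971 rpm.
KE_i = ½(5.272e+06)(0.1021 rad/s)² = 27480 J; KE_f = ½(5.730e+06)(0.09394)² = 25280 J.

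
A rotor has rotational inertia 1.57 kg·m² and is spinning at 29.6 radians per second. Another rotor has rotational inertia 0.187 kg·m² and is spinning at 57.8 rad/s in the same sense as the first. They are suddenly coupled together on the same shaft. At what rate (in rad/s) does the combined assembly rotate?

|ω_f| ≈ 32.6 rad/s

The coupling torques are internal; angular momentum about the shared axis is conserved.
Taking A's sense as positive: L = (1.570)(29.6) + (0.1870)(57.8) = 57.28 kg·m²·rad/s.
Combined I = 1.570 + 0.1870 = 1.757 kg·m².
ω_f = L / I = 57.28 / 1.757 = 32.60 rad/s.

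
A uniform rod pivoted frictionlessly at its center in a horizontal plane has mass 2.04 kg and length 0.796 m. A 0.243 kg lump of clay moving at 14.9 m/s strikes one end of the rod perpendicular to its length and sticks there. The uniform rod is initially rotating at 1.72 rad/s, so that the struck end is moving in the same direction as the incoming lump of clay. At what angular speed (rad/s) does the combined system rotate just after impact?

The axle reaction passes through the pivot and exerts no torque about it; angular momentum about the pivot is conserved through the impact.
I_p = (1/12)(2.04)(0.796)² = 0.1077 kg·m². Taking the sense of the lump of clay's angular momentum as positive, L_{lump} = m v R = (0.243)(14.9)(0.796/2) = 1.441 kg·m²/s.
L_i = +I_p ω_p + m v R = +(0.1077)(1.72) + 1.441 = 1.626 kg·m²/s.
After sticking, I_f = I_p + m R² = 0.1077 + (0.243)(0.796/2)² = 0.1462 kg·m².
ω_f = L_i / I_f = 1.626 / 0.1462 = 11.12 rad/s.

|ω_f| ≈ 11.1 rad/s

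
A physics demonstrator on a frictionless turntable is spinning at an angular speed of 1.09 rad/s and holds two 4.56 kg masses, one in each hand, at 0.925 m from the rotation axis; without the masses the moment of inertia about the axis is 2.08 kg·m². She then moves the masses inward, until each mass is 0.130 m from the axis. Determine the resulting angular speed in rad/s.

ω₂ ≈ 4.82 rad/s

Angular momentum about the spin axis is conserved since the torque about it is zero.
I₁ = 2.08 + 2(4.56)(0.925)² = 9.883 kg·m²; I₂ = 2.08 + 2(4.56)(0.130)² = 2.234 kg·m².
ω₂ = I₁ω₁ / I₂ = (9.883)(1.09 rad/s) / (2.234) = 4.822 rad/s.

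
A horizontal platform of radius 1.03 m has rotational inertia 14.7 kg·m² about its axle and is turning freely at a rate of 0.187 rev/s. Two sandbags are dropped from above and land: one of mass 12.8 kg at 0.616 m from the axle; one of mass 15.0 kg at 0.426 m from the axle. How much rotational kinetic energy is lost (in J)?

energy lost ≈ 3.45 J

No external torque acts about the axle; L_before = L_after.
Added inertia Σmr² = (12.8)(0.616)² + (15.0)(0.426)² = 7.579 kg·m²; I_f = 14.70 + 7.579 = 22.28 kg·m².
ω_f = I_p ω_i / I_f = (14.70)(0.187) / 22.28 = 0.1234 rev/s.
KE_i = ½(14.70)(1.175 rad/s)² = 10.15 J; KE_f = ½(22.28)(0.7752)² = 6.695 J.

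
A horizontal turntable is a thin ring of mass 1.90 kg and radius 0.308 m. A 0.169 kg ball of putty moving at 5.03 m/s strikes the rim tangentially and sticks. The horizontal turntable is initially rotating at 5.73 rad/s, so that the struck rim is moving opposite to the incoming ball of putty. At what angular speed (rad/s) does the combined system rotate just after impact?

|ω_f| ≈ 3.93 rad/s

The axle reaction passes through the axle and exerts no torque about it; angular momentum about the axle is conserved through the impact.
I_p = (1.90)(0.308)² = 0.1802 kg·m². Taking the sense of the ball of putty's angular momentum as positive, L_{ball} = m v R = (0.169)(5.03)(0.308) = 0.2618 kg·m²/s.
L_i = −I_p ω_p + m v R = −(0.1802)(5.73) + 0.2618 = -0.7710 kg·m²/s.
After sticking, I_f = I_p + m R² = 0.1802 + (0.169)(0.308)² = 0.1963 kg·m².
ω_f = L_i / I_f = -0.7710 / 0.1963 = -3.928 rad/s.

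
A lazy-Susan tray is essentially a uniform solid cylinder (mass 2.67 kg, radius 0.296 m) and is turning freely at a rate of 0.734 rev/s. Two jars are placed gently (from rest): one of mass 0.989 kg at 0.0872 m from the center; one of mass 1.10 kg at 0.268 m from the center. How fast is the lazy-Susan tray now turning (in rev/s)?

No external torque acts about the center; L_before = L_after.
I_p = ½(2.67)(0.296)² = 0.1170 kg·m².
Added inertia Σmr² = (0.989)(0.0872)² + (1.10)(0.268)² = 0.08653 kg·m²; I_f = 0.1170 + 0.08653 = 0.2035 kg·m².
ω_f = I_p ω_i / I_f = (0.1170)(0.734) / 0.2035 = 0.4219 rev/s.

ω_f ≈ 0.422 rev/s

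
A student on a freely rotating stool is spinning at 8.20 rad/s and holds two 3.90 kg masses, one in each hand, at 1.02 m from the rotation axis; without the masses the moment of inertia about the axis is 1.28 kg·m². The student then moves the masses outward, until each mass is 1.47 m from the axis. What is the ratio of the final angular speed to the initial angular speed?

ω₂/ω₁ ≈ 0.518

Angular momentum about the spin axis is conserved since the torque about it is zero.
I₁ = 1.28 + 2(3.90)(1.02)² = 9.395 kg·m²; I₂ = 1.28 + 2(3.90)(1.47)² = 18.14 kg·m².
ω₂/ω₁ = I₁/I₂ = 9.395 / 18.14 = 0.5181.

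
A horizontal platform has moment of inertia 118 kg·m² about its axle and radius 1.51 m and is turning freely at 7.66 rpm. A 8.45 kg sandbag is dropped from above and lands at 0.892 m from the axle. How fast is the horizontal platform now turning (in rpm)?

The added mass arrives with no angular momentum about the axle, and any external torque about the axle is negligible, so the system's angular momentum is conserved.
Added inertia Σmr² = (8.45)(0.892)² = 6.723 kg·m²; I_f = 118.0 + 6.723 = 124.7 kg·m².
ω_f = I_p ω_i / I_f = (118.0)(7.66) / 124.7 = 7.247 rpm.

ω_f ≈ 7.25 rpm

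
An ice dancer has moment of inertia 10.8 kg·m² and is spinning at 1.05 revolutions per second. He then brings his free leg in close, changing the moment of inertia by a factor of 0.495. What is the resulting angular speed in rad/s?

ω₂ ≈ 13.3 rad/s

Angular momentum about the spin axis is conserved since the torque about it is zero.
I₂ = 0.495 × 10.8 = 5.346 kg·m².
ω₂ = I₁ω₁ / I₂ = (10.80)(1.05 rev/s) / (5.346) = 2.121 rev/s = 13.33 rad/s.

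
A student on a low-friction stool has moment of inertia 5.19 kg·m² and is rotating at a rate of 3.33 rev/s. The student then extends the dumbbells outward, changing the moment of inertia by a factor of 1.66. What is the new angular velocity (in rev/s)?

With no external torque about the axis, L is conserved: I₁ω₁ = I₂ω₂.
I₂ = 1.66 × 5.19 = 8.615 kg·m².
ω₂ = I₁ω₁ / I₂ = (5.190)(3.33 rev/s) / (8.615) = 2.006 rev/s.

ω₂ ≈ 2.01 rev/s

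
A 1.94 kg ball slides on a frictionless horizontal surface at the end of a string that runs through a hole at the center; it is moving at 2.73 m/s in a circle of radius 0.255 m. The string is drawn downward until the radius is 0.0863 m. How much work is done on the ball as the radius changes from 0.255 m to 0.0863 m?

The only horizontal force on the mass is along the cord (radial), so it exerts no torque about the hole and angular momentum m v r is conserved.
v₂ = v₁ r₁ / r₂ = (2.73)(0.255) / (0.0863) = 8.067 m/s.
W = ΔKE = ½m(v₂² − v₁²) = 55.89 J.

W ≈ 55.9 J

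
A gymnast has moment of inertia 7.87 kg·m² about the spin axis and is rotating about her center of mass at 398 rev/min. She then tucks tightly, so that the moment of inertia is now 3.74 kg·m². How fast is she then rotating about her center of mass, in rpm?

ω₂ ≈ 838 rpm

No external torque acts about the spin axis, so angular momentum is conserved.
ω₂ = I₁ω₁ / I₂ = (7.870)(398 rpm) / (3.740) = 837.5 rpm.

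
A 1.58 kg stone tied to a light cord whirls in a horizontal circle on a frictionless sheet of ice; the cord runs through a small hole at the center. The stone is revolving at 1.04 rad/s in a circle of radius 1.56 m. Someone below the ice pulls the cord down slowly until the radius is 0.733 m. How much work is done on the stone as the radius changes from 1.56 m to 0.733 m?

The constraining force is radial, so m r² ω about the center is conserved.
ω₂ = ω₁ (r₁/r₂)² = (1.04)(1.56/0.733)² = 4.711 rad/s.
W = ΔKE = ½m(v₂² − v₁²) = 7.339 J.

W ≈ 7.34 J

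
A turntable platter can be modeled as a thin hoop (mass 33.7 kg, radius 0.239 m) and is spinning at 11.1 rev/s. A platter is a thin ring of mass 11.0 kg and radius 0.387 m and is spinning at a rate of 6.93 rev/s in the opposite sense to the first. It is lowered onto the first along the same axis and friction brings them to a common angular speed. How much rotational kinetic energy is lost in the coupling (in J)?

The coupling torques are internal; angular momentum about the shared axis is conserved.
Moments of inertia: I_A = (33.7)(0.239)² = 1.925 kg·m²; I_B = (11.0)(0.387)² = 1.647 kg·m².
Taking A's sense as positive: L = (1.925)(11.1) − (1.647)(6.93) = 9.950 kg·m²·rev/s.
Combined I = 1.925 + 1.647 = 3.572 kg·m².
ω_f = L / I = 9.950 / 3.572 = 2.785 rev/s.
KE_i = ½ΣIω² = 6243 J; KE_f = ½(3.572)(17.50)² = 547.1 J.

ΔKE lost ≈ 5700 J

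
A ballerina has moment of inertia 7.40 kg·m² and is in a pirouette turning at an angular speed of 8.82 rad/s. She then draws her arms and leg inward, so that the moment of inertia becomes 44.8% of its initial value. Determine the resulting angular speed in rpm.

No external torque acts about the spin axis, so angular momentum is conserved.
I₂ = 0.448 × 7.40 = 3.315 kg·m².
ω₂ = I₁ω₁ / I₂ = (7.400)(8.82 rad/s) / (3.315) = 19.69 rad/s = 188.0 rpm.

ω₂ ≈ 188 rpm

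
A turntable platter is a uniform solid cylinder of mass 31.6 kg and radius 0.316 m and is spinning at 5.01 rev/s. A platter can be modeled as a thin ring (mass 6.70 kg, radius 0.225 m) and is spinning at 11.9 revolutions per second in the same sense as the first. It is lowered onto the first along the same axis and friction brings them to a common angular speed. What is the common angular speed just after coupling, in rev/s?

|ω_f| ≈ 6.23 rev/s

The coupling torques are internal; angular momentum about the shared axis is conserved.
Moments of inertia: I_A = ½(31.6)(0.316)² = 1.578 kg·m²; I_B = (6.70)(0.225)² = 0.3392 kg·m².
Taking A's sense as positive: L = (1.578)(5.01) + (0.3392)(11.9) = 11.94 kg·m²·rev/s.
Combined I = 1.578 + 0.3392 = 1.917 kg·m².
ω_f = L / I = 11.94 / 1.917 = 6.229 rev/s.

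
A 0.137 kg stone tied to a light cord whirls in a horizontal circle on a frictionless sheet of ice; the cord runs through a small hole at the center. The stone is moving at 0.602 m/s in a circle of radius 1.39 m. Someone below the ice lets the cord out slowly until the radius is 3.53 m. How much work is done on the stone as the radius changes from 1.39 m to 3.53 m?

Central (radial) force ⇒ zero torque about the center ⇒ m v r is constant.
v₂ = v₁ r₁ / r₂ = (0.602)(1.39) / (3.53) = 0.2370 m/s.
W = ΔKE = ½m(v₂² − v₁²) = -0.02098 J.

W ≈ -0.0210 J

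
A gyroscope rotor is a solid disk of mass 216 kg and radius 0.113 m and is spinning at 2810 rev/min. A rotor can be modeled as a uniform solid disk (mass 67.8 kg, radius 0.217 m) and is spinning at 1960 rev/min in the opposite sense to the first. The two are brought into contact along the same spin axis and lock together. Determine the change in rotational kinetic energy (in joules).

ΔKE ≈ -92300 J

No external torque acts about the common axis, so total angular momentum is conserved.
Moments of inertia: I_A = ½(216)(0.113)² = 1.379 kg·m²; I_B = ½(67.8)(0.217)² = 1.596 kg·m².
Taking A's sense as positive: L = (1.379)(2810) − (1.596)(1960) = 746.4 kg·m²·rpm.
Combined I = 1.379 + 1.596 = 2.975 kg·m².
ω_f = L / I = 746.4 / 2.975 = 250.8 rpm.
KE_i = ½ΣIω² = 93330 J; KE_f = ½(2.975)(26.27)² = 1027 J.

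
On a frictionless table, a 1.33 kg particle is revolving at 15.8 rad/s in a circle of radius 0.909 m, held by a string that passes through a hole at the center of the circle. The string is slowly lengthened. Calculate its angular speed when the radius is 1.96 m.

No torque about the axis ⇒ m r₁² ω₁ = m r₂² ω₂.
ω₂ = ω₁ (r₁/r₂)² = (15.8)(0.909/1.96)² = 3.398 rad/s.

ω₂ ≈ 3.40 rad/s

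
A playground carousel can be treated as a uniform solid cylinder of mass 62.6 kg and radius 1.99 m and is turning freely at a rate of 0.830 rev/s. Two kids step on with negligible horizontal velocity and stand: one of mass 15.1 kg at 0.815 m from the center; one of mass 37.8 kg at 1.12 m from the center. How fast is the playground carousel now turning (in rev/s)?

ω_f ≈ 0.567 rev/s

No external torque acts about the center; L_before = L_after.
I_p = ½(62.6)(1.99)² = 124.0 kg·m².
Added inertia Σmr² = (15.1)(0.815)² + (37.8)(1.12)² = 57.45 kg·m²; I_f = 124.0 + 57.45 = 181.4 kg·m².
ω_f = I_p ω_i / I_f = (124.0)(0.830) / 181.4 = 0.5671 rev/s.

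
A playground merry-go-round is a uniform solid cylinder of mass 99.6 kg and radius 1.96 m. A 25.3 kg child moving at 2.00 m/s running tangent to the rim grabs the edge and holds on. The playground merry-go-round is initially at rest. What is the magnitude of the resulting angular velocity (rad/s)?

About the axle the impulsive forces during the collision are internal, so angular momentum about that axis is conserved.
I_p = ½(99.6)(1.96)² = 191.3 kg·m². Taking the sense of the child's angular momentum as positive, L_{child} = m v R = (25.3)(2.00)(1.96) = 99.18 kg·m²/s.
L_i = 0 + 99.18 = 99.18 kg·m²/s.
After sticking, I_f = I_p + m R² = 191.3 + (25.3)(1.96)² = 288.5 kg·m².
ω_f = L_i / I_f = 99.18 / 288.5 = 0.3438 rad/s.

|ω_f| ≈ 0.344 rad/s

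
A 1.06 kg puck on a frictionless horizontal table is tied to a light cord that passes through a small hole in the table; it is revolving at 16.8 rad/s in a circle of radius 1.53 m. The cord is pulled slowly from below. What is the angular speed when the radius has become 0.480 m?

ω₂ ≈ 171 rad/s

The constraining force is radial, so m r² ω about the center is conserved.
ω₂ = ω₁ (r₁/r₂)² = (16.8)(1.53/0.480)² = 170.7 rad/s.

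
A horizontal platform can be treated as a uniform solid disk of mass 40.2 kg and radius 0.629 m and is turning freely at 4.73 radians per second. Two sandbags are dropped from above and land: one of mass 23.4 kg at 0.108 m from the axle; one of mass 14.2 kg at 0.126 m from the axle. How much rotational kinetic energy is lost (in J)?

energy lost ≈ 5.25 J

No external torque acts about the axle; L_before = L_after.
I_p = ½(40.2)(0.629)² = 7.952 kg·m².
Added inertia Σmr² = (23.4)(0.108)² + (14.2)(0.126)² = 0.4984 kg·m²; I_f = 7.952 + 0.4984 = 8.451 kg·m².
ω_f = I_p ω_i / I_f = (7.952)(4.73) / 8.451 = 4.451 rad/s.
KE_i = ½(7.952)(4.730 rad/s)² = 88.96 J; KE_f = ½(8.451)(4.451)² = 83.71 J.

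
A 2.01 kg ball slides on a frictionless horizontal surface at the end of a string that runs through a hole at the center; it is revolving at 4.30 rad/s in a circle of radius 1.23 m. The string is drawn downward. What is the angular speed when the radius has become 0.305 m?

ω₂ ≈ 69.9 rad/s

The constraining force is radial, so m r² ω about the center is conserved.
ω₂ = ω₁ (r₁/r₂)² = (4.30)(1.23/0.305)² = 69.93 rad/s.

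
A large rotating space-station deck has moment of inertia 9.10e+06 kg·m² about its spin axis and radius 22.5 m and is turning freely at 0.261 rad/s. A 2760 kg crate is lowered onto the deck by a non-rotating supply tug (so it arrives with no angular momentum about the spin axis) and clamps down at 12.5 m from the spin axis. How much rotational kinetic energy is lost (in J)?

energy lost ≈ 14000 J

No external torque acts about the spin axis; L_before = L_after.
Added inertia Σmr² = (2760)(12.5)² = 4.312e+05 kg·m²; I_f = 9.100e+06 + 4.312e+05 = 9.531e+06 kg·m².
ω_f = I_p ω_i / I_f = (9.100e+06)(0.261) / 9.531e+06 = 0.2492 rad/s.
KE_i = ½(9.100e+06)(0.2610 rad/s)² = 3.100e+05 J; KE_f = ½(9.531e+06)(0.2492)² = 2.959e+05 J.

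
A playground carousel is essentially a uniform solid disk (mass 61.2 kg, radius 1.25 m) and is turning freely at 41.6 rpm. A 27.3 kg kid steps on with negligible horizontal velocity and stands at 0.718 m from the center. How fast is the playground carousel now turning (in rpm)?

The added mass arrives with no angular momentum about the center, and any external torque about the center is negligible, so the system's angular momentum is conserved.
I_p = ½(61.2)(1.25)² = 47.81 kg·m².
Added inertia Σmr² = (27.3)(0.718)² = 14.07 kg·m²; I_f = 47.81 + 14.07 = 61.89 kg·m².
ω_f = I_p ω_i / I_f = (47.81)(41.6) / 61.89 = 32.14 rpm.

ω_f ≈ 32.1 rpm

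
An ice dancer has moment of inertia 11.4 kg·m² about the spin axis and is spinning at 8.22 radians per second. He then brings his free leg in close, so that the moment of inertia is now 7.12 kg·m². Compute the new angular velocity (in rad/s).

No external torque acts about the spin axis, so angular momentum is conserved.
ω₂ = I₁ω₁ / I₂ = (11.40)(8.22 rad/s) / (7.120) = 13.16 rad/s.

ω₂ ≈ 13.2 rad/s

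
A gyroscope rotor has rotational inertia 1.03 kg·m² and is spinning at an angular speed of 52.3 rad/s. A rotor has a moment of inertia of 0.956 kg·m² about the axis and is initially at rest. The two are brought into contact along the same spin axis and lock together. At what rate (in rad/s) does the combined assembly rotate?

|ω_f| ≈ 27.1 rad/s

No external torque acts about the common axis, so total angular momentum is conserved.
Taking A's sense as positive: L = (1.030)(52.3) = 53.87 kg·m²·rad/s.
Combined I = 1.030 + 0.9560 = 1.986 kg·m².
ω_f = L / I = 53.87 / 1.986 = 27.12 rad/s.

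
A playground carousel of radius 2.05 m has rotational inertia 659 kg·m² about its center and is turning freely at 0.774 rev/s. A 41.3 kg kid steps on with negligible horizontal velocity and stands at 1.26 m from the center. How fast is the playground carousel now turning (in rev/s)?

The added mass arrives with no angular momentum about the center, and any external torque about the center is negligible, so the system's angular momentum is conserved.
Added inertia Σmr² = (41.3)(1.26)² = 65.57 kg·m²; I_f = 659.0 + 65.57 = 724.6 kg·m².
ω_f = I_p ω_i / I_f = (659.0)(0.774) / 724.6 = 0.7040 rev/s.

ω_f ≈ 0.704 rev/s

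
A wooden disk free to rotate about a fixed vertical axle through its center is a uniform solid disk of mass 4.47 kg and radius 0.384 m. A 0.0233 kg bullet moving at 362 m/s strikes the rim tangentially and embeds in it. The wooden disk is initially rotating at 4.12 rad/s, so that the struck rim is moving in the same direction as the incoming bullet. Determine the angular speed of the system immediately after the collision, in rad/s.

About the axle the impulsive forces during the collision are internal, so angular momentum about that axis is conserved.
I_p = ½(4.47)(0.384)² = 0.3296 kg·m². Taking the sense of the bullet's angular momentum as positive, L_{bullet} = m v R = (0.0233)(362)(0.384) = 3.239 kg·m²/s.
L_i = +I_p ω_p + m v R = +(0.3296)(4.12) + 3.239 = 4.597 kg·m²/s.
After sticking, I_f = I_p + m R² = 0.3296 + (0.0233)(0.384)² = 0.3330 kg·m².
ω_f = L_i / I_f = 4.597 / 0.3330 = 13.80 rad/s.

|ω_f| ≈ 13.8 rad/s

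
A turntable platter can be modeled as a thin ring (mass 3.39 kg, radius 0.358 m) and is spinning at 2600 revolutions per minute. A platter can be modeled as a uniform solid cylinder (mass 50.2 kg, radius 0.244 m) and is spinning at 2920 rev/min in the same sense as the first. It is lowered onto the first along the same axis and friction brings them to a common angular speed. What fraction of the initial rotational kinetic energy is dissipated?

No external torque acts about the common axis, so total angular momentum is conserved.
Moments of inertia: I_A = (3.39)(0.358)² = 0.4345 kg·m²; I_B = ½(50.2)(0.244)² = 1.494 kg·m².
Taking A's sense as positive: L = (0.4345)(2600) + (1.494)(2920) = 5493 kg·m²·rpm.
Combined I = 0.4345 + 1.494 = 1.929 kg·m².
ω_f = L / I = 5493 / 1.929 = 2848 rpm.
KE_i = ½ΣIω² = 85970 J; KE_f = ½(1.929)(298.2)² = 85780 J.
Fraction dissipated = (KE_i − KE_f)/KE_i = 0.002198.

fraction ≈ 0.00220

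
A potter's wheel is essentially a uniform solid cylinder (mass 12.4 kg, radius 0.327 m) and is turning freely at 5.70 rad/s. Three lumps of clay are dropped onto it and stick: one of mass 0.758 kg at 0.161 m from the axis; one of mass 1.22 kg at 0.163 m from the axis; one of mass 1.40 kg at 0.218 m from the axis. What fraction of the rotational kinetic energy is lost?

No external torque acts about the axis; L_before = L_after.
I_p = ½(12.4)(0.327)² = 0.6630 kg·m².
Added inertia Σmr² = (0.758)(0.161)² + (1.22)(0.163)² + (1.40)(0.218)² = 0.1186 kg·m²; I_f = 0.6630 + 0.1186 = 0.7816 kg·m².
ω_f = I_p ω_i / I_f = (0.6630)(5.70) / 0.7816 = 4.835 rad/s.
KE_i = ½(0.6630)(5.700 rad/s)² = 10.77 J; KE_f = ½(0.7816)(4.835)² = 9.136 J.
Fraction lost = 0.1517.

fraction ≈ 0.152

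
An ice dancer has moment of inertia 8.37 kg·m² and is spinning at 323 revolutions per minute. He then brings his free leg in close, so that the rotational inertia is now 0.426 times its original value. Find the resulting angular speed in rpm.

ω₂ ≈ 758 rpm

No external torque acts about the spin axis, so angular momentum is conserved.
I₂ = 0.426 × 8.37 = 3.566 kg·m².
ω₂ = I₁ω₁ / I₂ = (8.370)(323 rpm) / (3.566) = 758.2 rpm.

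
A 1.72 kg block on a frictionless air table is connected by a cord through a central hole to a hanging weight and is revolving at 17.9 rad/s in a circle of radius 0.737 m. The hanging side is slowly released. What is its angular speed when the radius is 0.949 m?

No torque about the axis ⇒ m r₁² ω₁ = m r₂² ω₂.
ω₂ = ω₁ (r₁/r₂)² = (17.9)(0.737/0.949)² = 10.80 rad/s.

ω₂ ≈ 10.8 rad/s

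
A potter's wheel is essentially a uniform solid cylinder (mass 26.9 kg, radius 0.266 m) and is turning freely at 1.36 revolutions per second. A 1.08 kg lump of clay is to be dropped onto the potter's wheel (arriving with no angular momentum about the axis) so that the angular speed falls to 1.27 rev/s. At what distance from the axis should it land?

r ≈ 0.250 m

No external torque acts about the axis; L_before = L_after.
I_p = ½(26.9)(0.266)² = 0.9517 kg·m².
I_p ω_i = (I_p + m r²) ω_f ⇒ m r² = I_p(ω_i/ω_f − 1) = 0.9517(1.36/1.27 − 1) = 0.06744 kg·m².
r = √(0.06744/1.08) = 0.2499 m.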